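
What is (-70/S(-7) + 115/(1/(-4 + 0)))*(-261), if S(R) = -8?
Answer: 471105/4 ≈ 1.1778e+5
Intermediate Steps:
(-70/S(-7) + 115/(1/(-4 + 0)))*(-261) = (-70/(-8) + 115/(1/(-4 + 0)))*(-261) = (-70*(-1/8) + 115/(1/(-4)))*(-261) = (35/4 + 115/(-1/4))*(-261) = (35/4 + 115*(-4))*(-261) = (35/4 - 460)*(-261) = -1805/4*(-261) = 471105/4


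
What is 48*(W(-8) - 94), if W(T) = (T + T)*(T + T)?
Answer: 7776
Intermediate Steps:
W(T) = 4*T² (W(T) = (2*T)*(2*T) = 4*T²)
48*(W(-8) - 94) = 48*(4*(-8)² - 94) = 48*(4*64 - 94) = 48*(256 - 94) = 48*162 = 7776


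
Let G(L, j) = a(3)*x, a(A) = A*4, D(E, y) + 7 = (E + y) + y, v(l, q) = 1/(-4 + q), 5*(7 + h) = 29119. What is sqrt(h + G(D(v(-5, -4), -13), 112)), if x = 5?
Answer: 2*sqrt(36730)/5 ≈ 76.660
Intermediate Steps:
h = 29084/5 (h = -7 + (1/5)*29119 = -7 + 29119/5 = 29084/5 ≈ 5816.8)
D(E, y) = -7 + E + 2*y (D(E, y) = -7 + ((E + y) + y) = -7 + (E + 2*y) = -7 + E + 2*y)
a(A) = 4*A
G(L, j) = 60 (G(L, j) = (4*3)*5 = 12*5 = 60)
sqrt(h + G(D(v(-5, -4), -13), 112)) = sqrt(29084/5 + 60) = sqrt(29384/5) = 2*sqrt(36730)/5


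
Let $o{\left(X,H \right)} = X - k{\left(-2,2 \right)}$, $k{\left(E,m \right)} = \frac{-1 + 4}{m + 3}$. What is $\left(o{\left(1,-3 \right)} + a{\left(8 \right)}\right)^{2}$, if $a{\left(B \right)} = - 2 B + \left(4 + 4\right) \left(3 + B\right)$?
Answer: $\frac{131044}{25} \approx 5241.8$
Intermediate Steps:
$k{\left(E,m \right)} = \frac{3}{3 + m}$
$o{\left(X,H \right)} = - \frac{3}{5} + X$ ($o{\left(X,H \right)} = X - \frac{3}{3 + 2} = X - \frac{3}{5} = - \frac{3}{5} + X$)
$a{\left(B \right)} = 24 + 6 B$ ($a{\left(B \right)} = - 2 B + 8 \left(3 + B\right) = - 2 B + \left(24 + 8 B\right) = 24 + 6 B$)
$\left(o{\left(1,-3 \right)} + a{\left(8 \right)}\right)^{2} = \left(\left(- \frac{3}{5} + 1\right) + \left(24 + 6 \cdot 8\right)\right)^{2} = \left(\frac{2}{5} + \left(24 + 48\right)\right)^{2} = \left(\frac{2}{5} + 72\right)^{2} = \left(\frac{362}{5}\right)^{2} = \frac{131044}{25}$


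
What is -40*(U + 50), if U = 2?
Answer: -2080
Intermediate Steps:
-40*(U + 50) = -40*(2 + 50) = -40*52 = -2080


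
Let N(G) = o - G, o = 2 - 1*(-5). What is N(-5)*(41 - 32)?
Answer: 108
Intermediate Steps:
o = 7 (o = 2 + 5 = 7)
N(G) = 7 - G
N(-5)*(41 - 32) = (7 - 1*(-5))*(41 - 32) = (7 + 5)*9 = 12*9 = 108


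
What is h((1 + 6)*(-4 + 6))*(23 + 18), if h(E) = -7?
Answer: -287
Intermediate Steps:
h((1 + 6)*(-4 + 6))*(23 + 18) = -7*(23 + 18) = -7*41 = -287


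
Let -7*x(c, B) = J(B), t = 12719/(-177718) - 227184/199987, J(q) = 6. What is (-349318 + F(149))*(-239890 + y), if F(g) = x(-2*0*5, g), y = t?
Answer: 10424076461699670373080/124394513831 ≈ 8.3799e+10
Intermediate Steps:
t = -42918320765/35541289666 (t = 12719*(-1/177718) - 227184*1/199987 = -12719/177718 - 227184/199987 = -42918320765/35541289666 ≈ -1.2076)
y = -42918320765/35541289666 ≈ -1.2076
x(c, B) = -6/7 (x(c, B) = -⅐*6 = -6/7)
F(g) = -6/7
(-349318 + F(149))*(-239890 + y) = (-349318 - 6/7)*(-239890 - 42918320765/35541289666) = -2445232/7*(-8526042896297505/35541289666) = 10424076461699670373080/124394513831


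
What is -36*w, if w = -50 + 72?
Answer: -792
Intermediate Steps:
w = 22
-36*w = -36*22 = -792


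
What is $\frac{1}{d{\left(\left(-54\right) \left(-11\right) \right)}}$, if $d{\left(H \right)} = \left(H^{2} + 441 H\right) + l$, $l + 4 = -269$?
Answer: $\frac{1}{614517} \approx 1.6273 \cdot 10^{-6}$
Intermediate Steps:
$l = -273$ ($l = -4 - 269 = -273$)
$d{\left(H \right)} = -273 + H^{2} + 441 H$ ($d{\left(H \right)} = \left(H^{2} + 441 H\right) - 273 = -273 + H^{2} + 441 H$)
$\frac{1}{d{\left(\left(-54\right) \left(-11\right) \right)}} = \frac{1}{-273 + \left(\left(-54\right) \left(-11\right)\right)^{2} + 441 \left(\left(-54\right) \left(-11\right)\right)} = \frac{1}{-273 + 594^{2} + 441 \cdot 594} = \frac{1}{-273 + 352836 + 261954} = \frac{1}{614517}$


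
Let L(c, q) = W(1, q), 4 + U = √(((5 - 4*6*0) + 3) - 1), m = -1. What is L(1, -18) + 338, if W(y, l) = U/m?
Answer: 342 - √7 ≈ 339.35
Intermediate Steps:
U = -4 + √7 (U = -4 + √(((5 - 4*6*0) + 3) - 1) = -4 + √(((5 - 24*0) + 3) - 1) = -4 + √(((5 + 0) + 3) - 1) = -4 + √((5 + 3) - 1) = -4 + √(8 - 1) = -4 + √7 ≈ -1.3542)
W(y, l) = 4 - √7 (W(y, l) = (-4 + √7)/(-1) = (-4 + √7)*(-1) = 4 - √7)
L(c, q) = 4 - √7
L(1, -18) + 338 = (4 - √7) + 338 = 342 - √7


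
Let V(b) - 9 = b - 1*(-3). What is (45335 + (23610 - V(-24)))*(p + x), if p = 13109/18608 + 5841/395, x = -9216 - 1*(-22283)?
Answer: 6630795347558571/7350160 ≈ 9.0213e+8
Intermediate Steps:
x = 13067 (x = -9216 + 22283 = 13067)
V(b) = 12 + b (V(b) = 9 + (b - 1*(-3)) = 9 + (b + 3) = 9 + (3 + b) = 12 + b)
p = 113867383/7350160 (p = 13109*(1/18608) + 5841*(1/395) = 13109/18608 + 5841/395 = 113867383/7350160 ≈ 15.492)
(45335 + (23610 - V(-24)))*(p + x) = (45335 + (23610 - (12 - 24)))*(113867383/7350160 + 13067) = (45335 + (23610 - 1*(-12)))*(96158408103/7350160) = (45335 + (23610 + 12))*(96158408103/7350160) = (45335 + 23622)*(96158408103/7350160) = 68957*(96158408103/7350160) = 6630795347558571/7350160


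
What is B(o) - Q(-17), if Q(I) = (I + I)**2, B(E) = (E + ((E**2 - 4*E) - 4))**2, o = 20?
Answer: 111740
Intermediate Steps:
B(E) = (-4 + E**2 - 3*E)**2 (B(E) = (E + (-4 + E**2 - 4*E))**2 = (-4 + E**2 - 3*E)**2)
Q(I) = 4*I**2 (Q(I) = (2*I)**2 = 4*I**2)
B(o) - Q(-17) = (4 - 1*20**2 + 3*20)**2 - 4*(-17)**2 = (4 - 1*400 + 60)**2 - 4*289 = (4 - 400 + 60)**2 - 1*1156 = (-336)**2 - 1156 = 112896 - 1156 = 111740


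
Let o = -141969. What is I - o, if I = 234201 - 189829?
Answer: 186341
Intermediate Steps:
I = 44372
I - o = 44372 - 1*(-141969) = 44372 + 141969 = 186341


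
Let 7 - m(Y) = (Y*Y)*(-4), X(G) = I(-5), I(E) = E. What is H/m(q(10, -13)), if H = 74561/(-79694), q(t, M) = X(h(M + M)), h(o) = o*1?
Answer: -74561/8527258 ≈ -0.0087438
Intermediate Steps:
h(o) = o
X(G) = -5
q(t, M) = -5
m(Y) = 7 + 4*Y² (m(Y) = 7 - Y*Y*(-4) = 7 - Y²*(-4) = 7 - (-4)*Y² = 7 + 4*Y²)
H = -74561/79694 (H = 74561*(-1/79694) = -74561/79694 ≈ -0.93559)
H/m(q(10, -13)) = -74561/(79694*(7 + 4*(-5)²)) = -74561/(79694*(7 + 4*25)) = -74561/(79694*(7 + 100)) = -74561/79694/107 = -74561/79694*1/107 = -74561/8527258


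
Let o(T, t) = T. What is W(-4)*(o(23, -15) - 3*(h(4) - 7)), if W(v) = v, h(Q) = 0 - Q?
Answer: -224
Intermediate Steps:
h(Q) = -Q
W(-4)*(o(23, -15) - 3*(h(4) - 7)) = -4*(23 - 3*(-1*4 - 7)) = -4*(23 - 3*(-4 - 7)) = -4*(23 - 3*(-11)) = -4*(23 + 33) = -4*56 = -224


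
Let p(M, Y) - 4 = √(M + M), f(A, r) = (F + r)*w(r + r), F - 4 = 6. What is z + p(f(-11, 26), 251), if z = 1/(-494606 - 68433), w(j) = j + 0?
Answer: 2252155/563039 + 12*√26 ≈ 65.188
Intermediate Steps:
w(j) = j
F = 10 (F = 4 + 6 = 10)
f(A, r) = 2*r*(10 + r) (f(A, r) = (10 + r)*(r + r) = (10 + r)*(2*r) = 2*r*(10 + r))
p(M, Y) = 4 + √2*√M (p(M, Y) = 4 + √(M + M) = 4 + √(2*M) = 4 + √2*√M)
z = -1/563039 (z = 1/(-563039) = -1/563039 ≈ -1.7761e-6)
z + p(f(-11, 26), 251) = -1/563039 + (4 + √2*√(2*26*(10 + 26))) = -1/563039 + (4 + √2*√(2*26*36)) = -1/563039 + (4 + √2*√1872) = -1/563039 + (4 + √2*(12*√13)) = -1/563039 + (4 + 12*√26) = 2252155/563039 + 12*√26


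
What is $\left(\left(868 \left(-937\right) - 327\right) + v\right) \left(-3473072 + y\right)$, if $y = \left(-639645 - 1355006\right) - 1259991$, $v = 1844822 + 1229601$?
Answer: $-15209881256920$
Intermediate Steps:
$v = 3074423$
$y = -3254642$ ($y = -1994651 - 1259991 = -3254642$)
$\left(\left(868 \left(-937\right) - 327\right) + v\right) \left(-3473072 + y\right) = \left(\left(868 \left(-937\right) - 327\right) + 3074423\right) \left(-3473072 - 3254642\right) = \left(\left(-813316 - 327\right) + 3074423\right) \left(-6727714\right) = \left(-813643 + 3074423\right) \left(-6727714\right) = 2260780 \left(-6727714\right) = -15209881256920$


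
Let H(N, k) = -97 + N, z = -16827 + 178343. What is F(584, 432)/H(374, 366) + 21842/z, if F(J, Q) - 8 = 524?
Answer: 45988373/22369966 ≈ 2.0558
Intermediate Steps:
z = 161516
F(J, Q) = 532 (F(J, Q) = 8 + 524 = 532)
F(584, 432)/H(374, 366) + 21842/z = 532/(-97 + 374) + 21842/161516 = 532/277 + 21842*(1/161516) = 532*(1/277) + 10921/80758 = 532/277 + 10921/80758 = 45988373/22369966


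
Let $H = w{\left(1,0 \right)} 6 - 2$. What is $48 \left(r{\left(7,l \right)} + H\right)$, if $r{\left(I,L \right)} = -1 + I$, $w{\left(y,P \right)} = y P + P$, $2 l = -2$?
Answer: $192$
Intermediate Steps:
$l = -1$ ($l = \frac{1}{2} \left(-2\right) = -1$)
$w{\left(y,P \right)} = P + P y$ ($w{\left(y,P \right)} = P y + P = P + P y$)
$H = -2$ ($H = 0 \left(1 + 1\right) 6 - 2 = 0 \cdot 2 \cdot 6 - 2 = 0 \cdot 6 - 2 = 0 - 2 = -2$)
$48 \left(r{\left(7,l \right)} + H\right) = 48 \left(\left(-1 + 7\right) - 2\right) = 48 \left(6 - 2\right) = 48 \cdot 4 = 192$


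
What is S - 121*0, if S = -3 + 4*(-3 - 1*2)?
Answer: -23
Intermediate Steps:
S = -23 (S = -3 + 4*(-3 - 2) = -3 + 4*(-5) = -3 - 20 = -23)
S - 121*0 = -23 - 121*0 = -23 + 0 = -23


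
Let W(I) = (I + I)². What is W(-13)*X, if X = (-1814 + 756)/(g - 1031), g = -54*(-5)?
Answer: 715208/761 ≈ 939.83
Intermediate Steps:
g = 270
X = 1058/761 (X = (-1814 + 756)/(270 - 1031) = -1058/(-761) = -1058*(-1/761) = 1058/761 ≈ 1.3903)
W(I) = 4*I² (W(I) = (2*I)² = 4*I²)
W(-13)*X = (4*(-13)²)*(1058/761) = (4*169)*(1058/761) = 676*(1058/761) = 715208/761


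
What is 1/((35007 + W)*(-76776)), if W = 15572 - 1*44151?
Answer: -1/493516128 ≈ -2.0263e-9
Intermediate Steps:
W = -28579 (W = 15572 - 44151 = -28579)
1/((35007 + W)*(-76776)) = 1/((35007 - 28579)*(-76776)) = -1/76776/6428 = (1/6428)*(-1/76776) = -1/493516128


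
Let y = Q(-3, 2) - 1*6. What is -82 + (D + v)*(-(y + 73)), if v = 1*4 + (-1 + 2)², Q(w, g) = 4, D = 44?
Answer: -3561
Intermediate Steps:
v = 5 (v = 4 + 1² = 4 + 1 = 5)
y = -2 (y = 4 - 1*6 = 4 - 6 = -2)
-82 + (D + v)*(-(y + 73)) = -82 + (44 + 5)*(-(-2 + 73)) = -82 + 49*(-1*71) = -82 + 49*(-71) = -82 - 3479 = -3561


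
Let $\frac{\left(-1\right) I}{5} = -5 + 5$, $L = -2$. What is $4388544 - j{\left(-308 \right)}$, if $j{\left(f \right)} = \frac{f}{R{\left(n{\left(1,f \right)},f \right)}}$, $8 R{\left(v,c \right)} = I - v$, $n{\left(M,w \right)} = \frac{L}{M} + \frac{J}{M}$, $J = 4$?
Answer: $4387312$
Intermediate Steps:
$I = 0$ ($I = - 5 \left(-5 + 5\right) = \left(-5\right) 0 = 0$)
$n{\left(M,w \right)} = \frac{2}{M}$ ($n{\left(M,w \right)} = - \frac{2}{M} + \frac{4}{M} = \frac{2}{M}$)
$R{\left(v,c \right)} = - \frac{v}{8}$ ($R{\left(v,c \right)} = \frac{0 - v}{8} = \frac{\left(-1\right) v}{8} = - \frac{v}{8}$)
$j{\left(f \right)} = - 4 f$ ($j{\left(f \right)} = \frac{f}{\left(- \frac{1}{8}\right) \frac{2}{1}} = \frac{f}{\left(- \frac{1}{8}\right) 2 \cdot 1} = \frac{f}{\left(- \frac{1}{8}\right) 2} = \frac{f}{- \frac{1}{4}} = f \left(-4\right) = - 4 f$)
$4388544 - j{\left(-308 \right)} = 4388544 - \left(-4\right) \left(-308\right) = 4388544 - 1232 = 4387312$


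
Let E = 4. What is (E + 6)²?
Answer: 100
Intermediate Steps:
(E + 6)² = (4 + 6)² = 10² = 100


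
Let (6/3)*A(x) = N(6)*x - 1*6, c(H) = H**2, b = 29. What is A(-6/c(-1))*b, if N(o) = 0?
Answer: -87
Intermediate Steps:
A(x) = -3 (A(x) = (0*x - 1*6)/2 = (0 - 6)/2 = (1/2)*(-6) = -3)
A(-6/c(-1))*b = -3*29 = -87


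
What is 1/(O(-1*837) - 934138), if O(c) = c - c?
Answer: -1/934138 ≈ -1.0705e-6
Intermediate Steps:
O(c) = 0
1/(O(-1*837) - 934138) = 1/(0 - 934138) = 1/(-934138) = -1/934138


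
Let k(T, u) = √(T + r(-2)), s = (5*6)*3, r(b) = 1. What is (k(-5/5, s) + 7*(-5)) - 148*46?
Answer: -6843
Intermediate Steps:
s = 90 (s = 30*3 = 90)
k(T, u) = √(1 + T) (k(T, u) = √(T + 1) = √(1 + T))
(k(-5/5, s) + 7*(-5)) - 148*46 = (√(1 - 5/5) + 7*(-5)) - 148*46 = (√(1 - 5*⅕) - 35) - 6808 = (√(1 - 1) - 35) - 6808 = (√0 - 35) - 6808 = (0 - 35) - 6808 = -35 - 6808 = -6843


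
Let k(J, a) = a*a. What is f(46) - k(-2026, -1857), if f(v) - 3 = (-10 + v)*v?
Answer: -3446790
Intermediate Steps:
k(J, a) = a**2
f(v) = 3 + v*(-10 + v) (f(v) = 3 + (-10 + v)*v = 3 + v*(-10 + v))
f(46) - k(-2026, -1857) = (3 + 46**2 - 10*46) - 1*(-1857)**2 = (3 + 2116 - 460) - 1*3448449 = 1659 - 3448449 = -3446790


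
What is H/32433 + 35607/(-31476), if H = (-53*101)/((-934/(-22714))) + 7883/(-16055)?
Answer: -13126947740463617/2551365005511660 ≈ -5.1451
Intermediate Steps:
H = -976051688516/7497685 (H = -5353/((-934*(-1/22714))) + 7883*(-1/16055) = -5353/467/11357 - 7883/16055 = -5353*11357/467 - 7883/16055 = -60794021/467 - 7883/16055 = -976051688516/7497685 ≈ -1.3018e+5)
H/32433 + 35607/(-31476) = -976051688516/7497685/32433 + 35607/(-31476) = -976051688516/7497685*1/32433 + 35607*(-1/31476) = -976051688516/243172417605 - 11869/10492 = -13126947740463617/2551365005511660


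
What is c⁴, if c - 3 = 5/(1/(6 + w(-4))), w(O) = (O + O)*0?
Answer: 1185921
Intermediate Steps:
w(O) = 0 (w(O) = (2*O)*0 = 0)
c = 33 (c = 3 + 5/(1/(6 + 0)) = 3 + 5/(1/6) = 3 + 5/(⅙) = 3 + 5*6 = 3 + 30 = 33)
c⁴ = 33⁴ = 1185921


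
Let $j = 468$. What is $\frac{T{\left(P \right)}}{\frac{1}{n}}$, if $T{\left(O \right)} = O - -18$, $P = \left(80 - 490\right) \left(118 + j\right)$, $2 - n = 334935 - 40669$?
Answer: $70694571888$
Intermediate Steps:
$n = -294264$ ($n = 2 - \left(334935 - 40669\right) = 2 - 294266 = -294264$)
$P = -240260$ ($P = \left(80 - 490\right) \left(118 + 468\right) = \left(-410\right) 586 = -240260$)
$T{\left(O \right)} = 18 + O$ ($T{\left(O \right)} = O + 18 = 18 + O$)
$\frac{T{\left(P \right)}}{\frac{1}{n}} = \frac{18 - 240260}{\frac{1}{-294264}} = - \frac{240242}{- \frac{1}{294264}} = \left(-240242\right) \left(-294264\right) = 70694571888$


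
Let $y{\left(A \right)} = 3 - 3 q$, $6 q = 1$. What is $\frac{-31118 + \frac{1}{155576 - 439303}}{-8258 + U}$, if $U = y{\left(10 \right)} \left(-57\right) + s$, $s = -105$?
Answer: $\frac{17658033574}{4826479997} \approx 3.6586$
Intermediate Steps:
$q = \frac{1}{6}$ ($q = \frac{1}{6} \cdot 1 = \frac{1}{6} \approx 0.16667$)
$y{\left(A \right)} = \frac{5}{2}$ ($y{\left(A \right)} = 3 - \frac{1}{2} = \frac{5}{2}$)
$U = - \frac{495}{2}$ ($U = \frac{5}{2} \left(-57\right) - 105 = - \frac{285}{2} - 105 = - \frac{495}{2} \approx -247.5$)
$\frac{-31118 + \frac{1}{155576 - 439303}}{-8258 + U} = \frac{-31118 + \frac{1}{155576 - 439303}}{-8258 - \frac{495}{2}} = \frac{-31118 + \frac{1}{-283727}}{- \frac{17011}{2}} = \left(-31118 - \frac{1}{283727}\right) \left(- \frac{2}{17011}\right) = \left(- \frac{8829016787}{283727}\right) \left(- \frac{2}{17011}\right) = \frac{17658033574}{4826479997}$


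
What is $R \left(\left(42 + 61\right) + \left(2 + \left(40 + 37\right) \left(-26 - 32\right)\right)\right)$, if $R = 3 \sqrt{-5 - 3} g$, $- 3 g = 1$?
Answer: $8722 i \sqrt{2} \approx 12335.0 i$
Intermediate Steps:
$g = - \frac{1}{3}$ ($g = \left(- \frac{1}{3}\right) 1 = - \frac{1}{3} \approx -0.33333$)
$R = - 2 i \sqrt{2}$ ($R = 3 \sqrt{-5 - 3} \left(- \frac{1}{3}\right) = 3 \sqrt{-8} \left(- \frac{1}{3}\right) = 3 \cdot 2 i \sqrt{2} \left(- \frac{1}{3}\right) = 6 i \sqrt{2} \left(- \frac{1}{3}\right) = - 2 i \sqrt{2} \approx - 2.8284 i$)
$R \left(\left(42 + 61\right) + \left(2 + \left(40 + 37\right) \left(-26 - 32\right)\right)\right) = - 2 i \sqrt{2} \left(\left(42 + 61\right) + \left(2 + \left(40 + 37\right) \left(-26 - 32\right)\right)\right) = - 2 i \sqrt{2} \left(103 + \left(2 + 77 \left(-58\right)\right)\right) = - 2 i \sqrt{2} \left(103 + \left(2 - 4466\right)\right) = - 2 i \sqrt{2} \left(103 - 4464\right) = - 2 i \sqrt{2} \left(-4361\right) = 8722 i \sqrt{2}$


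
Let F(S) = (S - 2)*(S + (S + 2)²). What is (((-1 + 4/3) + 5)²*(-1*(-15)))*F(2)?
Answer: 0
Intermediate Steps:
F(S) = (-2 + S)*(S + (2 + S)²)
(((-1 + 4/3) + 5)²*(-1*(-15)))*F(2) = (((-1 + 4/3) + 5)²*(-1*(-15)))*(-8 + 2³ - 6*2 + 3*2²) = (((-1 + 4*(⅓)) + 5)²*15)*(-8 + 8 - 12 + 3*4) = (((-1 + 4/3) + 5)²*15)*(-8 + 8 - 12 + 12) = ((⅓ + 5)²*15)*0 = ((16/3)²*15)*0 = ((256/9)*15)*0 = (1280/3)*0 = 0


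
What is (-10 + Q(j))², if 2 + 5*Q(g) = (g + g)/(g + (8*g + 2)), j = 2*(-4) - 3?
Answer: 25220484/235225 ≈ 107.22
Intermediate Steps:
j = -11 (j = -8 - 3 = -11)
Q(g) = -⅖ + 2*g/(5*(2 + 9*g)) (Q(g) = -⅖ + ((g + g)/(g + (8*g + 2)))/5 = -⅖ + ((2*g)/(g + (2 + 8*g)))/5 = -⅖ + ((2*g)/(2 + 9*g))/5 = -⅖ + (2*g/(2 + 9*g))/5 = -⅖ + 2*g/(5*(2 + 9*g)))
(-10 + Q(j))² = (-10 + 4*(-1 - 4*(-11))/(5*(2 + 9*(-11))))² = (-10 + 4*(-1 + 44)/(5*(2 - 99)))² = (-10 + (⅘)*43/(-97))² = (-10 + (⅘)*(-1/97)*43)² = (-10 - 172/485)² = (-5022/485)² = 25220484/235225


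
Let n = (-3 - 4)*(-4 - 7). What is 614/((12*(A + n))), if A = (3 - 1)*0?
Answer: 307/462 ≈ 0.66450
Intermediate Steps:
n = 77 (n = -7*(-11) = 77)
A = 0 (A = 2*0 = 0)
614/((12*(A + n))) = 614/((12*(0 + 77))) = 614/((12*77)) = 614/924 = 614*(1/924) = 307/462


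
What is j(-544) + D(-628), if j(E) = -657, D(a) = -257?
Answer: -914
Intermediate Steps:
j(-544) + D(-628) = -657 - 257 = -914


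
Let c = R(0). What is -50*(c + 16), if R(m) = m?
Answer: -800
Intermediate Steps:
c = 0
-50*(c + 16) = -50*(0 + 16) = -50*16 = -800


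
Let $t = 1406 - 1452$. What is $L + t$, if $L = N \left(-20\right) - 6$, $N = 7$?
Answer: $-192$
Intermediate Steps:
$t = -46$ ($t = 1406 - 1452 = -46$)
$L = -146$ ($L = 7 \left(-20\right) - 6 = -140 - 6 = -146$)
$L + t = -146 - 46 = -192$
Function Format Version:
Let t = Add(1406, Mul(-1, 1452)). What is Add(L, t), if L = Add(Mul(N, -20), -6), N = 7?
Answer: -192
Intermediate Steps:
t = -46 (t = Add(1406, -1452) = -46)
L = -146 (L = Add(Mul(7, -20), -6) = Add(-140, -6) = -146)
Add(L, t) = Add(-146, -46) = -192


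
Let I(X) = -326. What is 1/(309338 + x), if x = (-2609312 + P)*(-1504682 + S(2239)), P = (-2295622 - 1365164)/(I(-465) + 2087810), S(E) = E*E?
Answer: -347914/3185019706774617329 ≈ -1.0923e-13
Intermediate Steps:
S(E) = E²
P = -610131/347914 (P = (-2295622 - 1365164)/(-326 + 2087810) = -3660786/2087484 = -3660786*1/2087484 = -610131/347914 ≈ -1.7537)
x = -3185019814397638261/347914 (x = (-2609312 - 610131/347914)*(-1504682 + 2239²) = -907816785299*(-1504682 + 5013121)/347914 = -907816785299/347914*3508439 = -3185019814397638261/347914 ≈ -9.1546e+12)
1/(309338 + x) = 1/(309338 - 3185019814397638261/347914) = 1/(-3185019706774617329/347914) = -347914/3185019706774617329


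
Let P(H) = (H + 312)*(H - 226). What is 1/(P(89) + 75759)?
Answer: 1/20822 ≈ 4.8026e-5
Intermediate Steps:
P(H) = (-226 + H)*(312 + H) (P(H) = (312 + H)*(-226 + H) = (-226 + H)*(312 + H))
1/(P(89) + 75759) = 1/((-70512 + 89² + 86*89) + 75759) = 1/((-70512 + 7921 + 7654) + 75759) = 1/(-54937 + 75759) = 1/20822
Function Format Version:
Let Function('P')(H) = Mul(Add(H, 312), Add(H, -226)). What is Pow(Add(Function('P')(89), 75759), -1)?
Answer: Rational(1, 20822) ≈ 4.8026e-5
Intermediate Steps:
Function('P')(H) = Mul(Add(-226, H), Add(312, H)) (Function('P')(H) = Mul(Add(312, H), Add(-226, H)) = Mul(Add(-226, H), Add(312, H)))
Pow(Add(Function('P')(89), 75759), -1) = Pow(Add(Add(-70512, Pow(89, 2), Mul(86, 89)), 75759), -1) = Pow(Add(Add(-70512, 7921, 7654), 75759), -1) = Pow(Add(-54937, 75759), -1) = Pow(20822, -1) = Rational(1, 20822)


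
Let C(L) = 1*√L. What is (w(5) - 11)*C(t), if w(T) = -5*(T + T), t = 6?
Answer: -61*√6 ≈ -149.42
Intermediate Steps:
w(T) = -10*T
C(L) = √L
(w(5) - 11)*C(t) = (-10*5 - 11)*√6 = (-50 - 11)*√6 = -61*√6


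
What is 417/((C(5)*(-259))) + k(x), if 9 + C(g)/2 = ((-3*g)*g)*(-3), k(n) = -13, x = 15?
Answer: -484987/37296 ≈ -13.004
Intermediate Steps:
C(g) = -18 + 18*g² (C(g) = -18 + 2*(((-3*g)*g)*(-3)) = -18 + 2*(-3*g²*(-3)) = -18 + 2*(9*g²) = -18 + 18*g²)
417/((C(5)*(-259))) + k(x) = 417/(((-18 + 18*5²)*(-259))) - 13 = 417/(((-18 + 18*25)*(-259))) - 13 = 417/(((-18 + 450)*(-259))) - 13 = 417/((432*(-259))) - 13 = 417/(-111888) - 13 = 417*(-1/111888) - 13 = -139/37296 - 13 = -484987/37296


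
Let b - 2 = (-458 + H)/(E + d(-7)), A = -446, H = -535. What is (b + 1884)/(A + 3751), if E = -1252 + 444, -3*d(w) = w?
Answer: 4561441/7988185 ≈ 0.57102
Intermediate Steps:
d(w) = -w/3
E = -808
b = 7813/2417 (b = 2 + (-458 - 535)/(-808 - ⅓*(-7)) = 2 - 993/(-808 + 7/3) = 2 - 993/(-2417/3) = 2 - 993*(-3/2417) = 2 + 2979/2417 = 7813/2417 ≈ 3.2325)
(b + 1884)/(A + 3751) = (7813/2417 + 1884)/(-446 + 3751) = (4561441/2417)/3305 = (4561441/2417)*(1/3305) = 4561441/7988185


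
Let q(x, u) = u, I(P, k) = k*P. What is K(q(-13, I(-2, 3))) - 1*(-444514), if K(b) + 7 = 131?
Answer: 444638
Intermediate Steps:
I(P, k) = P*k
K(b) = 124 (K(b) = -7 + 131 = 124)
K(q(-13, I(-2, 3))) - 1*(-444514) = 124 - 1*(-444514) = 124 + 444514 = 444638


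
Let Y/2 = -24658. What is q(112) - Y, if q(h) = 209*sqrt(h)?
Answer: 49316 + 836*sqrt(7) ≈ 51528.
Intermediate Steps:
Y = -49316 (Y = 2*(-24658) = -49316)
q(112) - Y = 209*sqrt(112) - 1*(-49316) = 209*(4*sqrt(7)) + 49316 = 836*sqrt(7) + 49316 = 49316 + 836*sqrt(7)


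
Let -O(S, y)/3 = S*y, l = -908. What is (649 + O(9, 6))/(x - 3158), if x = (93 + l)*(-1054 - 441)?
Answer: 487/1215267 ≈ 0.00040074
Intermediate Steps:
x = 1218425 (x = (93 - 908)*(-1054 - 441) = -815*(-1495) = 1218425)
O(S, y) = -3*S*y
(649 + O(9, 6))/(x - 3158) = (649 - 3*9*6)/(1218425 - 3158) = (649 - 162)/1215267 = 487*(1/1215267) = 487/1215267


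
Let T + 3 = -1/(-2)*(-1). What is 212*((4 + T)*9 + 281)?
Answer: 60526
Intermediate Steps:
T = -7/2 (T = -3 - 1/(-2)*(-1) = -3 - 1*(-1/2)*(-1) = -3 + (1/2)*(-1) = -3 - 1/2 = -7/2 ≈ -3.5000)
212*((4 + T)*9 + 281) = 212*((4 - 7/2)*9 + 281) = 212*((1/2)*9 + 281) = 212*(9/2 + 281) = 212*(571/2) = 60526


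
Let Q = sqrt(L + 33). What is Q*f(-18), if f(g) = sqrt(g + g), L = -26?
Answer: 6*I*sqrt(7) ≈ 15.875*I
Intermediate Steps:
Q = sqrt(7) (Q = sqrt(-26 + 33) = sqrt(7) ≈ 2.6458)
f(g) = sqrt(2)*sqrt(g) (f(g) = sqrt(2*g) = sqrt(2)*sqrt(g))
Q*f(-18) = sqrt(7)*(sqrt(2)*sqrt(-18)) = sqrt(7)*(sqrt(2)*(3*I*sqrt(2))) = sqrt(7)*(6*I) = 6*I*sqrt(7)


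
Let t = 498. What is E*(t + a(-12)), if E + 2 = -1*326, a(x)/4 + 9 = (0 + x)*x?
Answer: -340464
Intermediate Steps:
a(x) = -36 + 4*x² (a(x) = -36 + 4*((0 + x)*x) = -36 + 4*(x*x) = -36 + 4*x²)
E = -328 (E = -2 - 1*326 = -2 - 326 = -328)
E*(t + a(-12)) = -328*(498 + (-36 + 4*(-12)²)) = -328*(498 + (-36 + 4*144)) = -328*(498 + (-36 + 576)) = -328*(498 + 540) = -328*1038 = -340464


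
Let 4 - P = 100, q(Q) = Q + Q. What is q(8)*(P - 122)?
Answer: -3488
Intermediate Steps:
q(Q) = 2*Q
P = -96 (P = 4 - 1*100 = 4 - 100 = -96)
q(8)*(P - 122) = (2*8)*(-96 - 122) = 16*(-218) = -3488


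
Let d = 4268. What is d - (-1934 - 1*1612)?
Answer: 7814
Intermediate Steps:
d - (-1934 - 1*1612) = 4268 - (-1934 - 1*1612) = 4268 - (-1934 - 1612) = 4268 - 1*(-3546) = 4268 + 3546 = 7814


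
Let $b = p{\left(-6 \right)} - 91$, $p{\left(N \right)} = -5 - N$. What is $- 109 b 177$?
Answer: $1736370$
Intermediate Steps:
$b = -90$ ($b = \left(-5 - -6\right) - 91 = \left(-5 + 6\right) - 91 = 1 - 91 = -90$)
$- 109 b 177 = \left(-109\right) \left(-90\right) 177 = 9810 \cdot 177 = 1736370$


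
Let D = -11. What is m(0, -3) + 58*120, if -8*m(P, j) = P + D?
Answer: 55691/8 ≈ 6961.4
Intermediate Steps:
m(P, j) = 11/8 - P/8 (m(P, j) = -(P - 11)/8 = -(-11 + P)/8 = 11/8 - P/8)
m(0, -3) + 58*120 = (11/8 - 1/8*0) + 58*120 = (11/8 + 0) + 6960 = 11/8 + 6960 = 55691/8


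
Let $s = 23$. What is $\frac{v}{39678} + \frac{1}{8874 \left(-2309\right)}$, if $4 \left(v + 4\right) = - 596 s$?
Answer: $- \frac{344614981}{3985317837} \approx -0.086471$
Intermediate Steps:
$v = -3431$ ($v = -4 + \frac{\left(-596\right) 23}{4} = -4 + \frac{1}{4} \left(-13708\right) = -4 - 3427 = -3431$)
$\frac{v}{39678} + \frac{1}{8874 \left(-2309\right)} = - \frac{3431}{39678} + \frac{1}{8874 \left(-2309\right)} = \left(-3431\right) \frac{1}{39678} + \frac{1}{8874} \left(- \frac{1}{2309}\right) = - \frac{3431}{39678} - \frac{1}{20490066} = - \frac{344614981}{3985317837}$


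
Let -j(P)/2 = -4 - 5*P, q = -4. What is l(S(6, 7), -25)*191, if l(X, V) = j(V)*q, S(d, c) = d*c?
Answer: 184888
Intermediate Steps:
j(P) = 8 + 10*P (j(P) = -2*(-4 - 5*P) = 8 + 10*P)
S(d, c) = c*d
l(X, V) = -32 - 40*V (l(X, V) = (8 + 10*V)*(-4) = -32 - 40*V)
l(S(6, 7), -25)*191 = (-32 - 40*(-25))*191 = (-32 + 1000)*191 = 968*191 = 184888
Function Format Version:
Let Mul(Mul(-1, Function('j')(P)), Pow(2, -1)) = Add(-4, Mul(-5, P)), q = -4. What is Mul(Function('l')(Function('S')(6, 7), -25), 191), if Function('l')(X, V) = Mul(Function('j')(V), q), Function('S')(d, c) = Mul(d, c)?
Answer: 184888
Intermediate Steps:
Function('j')(P) = Add(8, Mul(10, P)) (Function('j')(P) = Mul(-2, Add(-4, Mul(-5, P))) = Add(8, Mul(10, P)))
Function('S')(d, c) = Mul(c, d)
Function('l')(X, V) = Add(-32, Mul(-40, V)) (Function('l')(X, V) = Mul(Add(8, Mul(10, V)), -4) = Add(-32, Mul(-40, V)))
Mul(Function('l')(Function('S')(6, 7), -25), 191) = Mul(Add(-32, Mul(-40, -25)), 191) = Mul(Add(-32, 1000), 191) = Mul(968, 191) = 184888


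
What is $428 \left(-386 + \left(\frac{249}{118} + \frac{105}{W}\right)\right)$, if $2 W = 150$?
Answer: $- \frac{48293166}{295} \approx -1.6371 \cdot 10^{5}$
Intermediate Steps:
$W = 75$ ($W = \frac{1}{2} \cdot 150 = 75$)
$428 \left(-386 + \left(\frac{249}{118} + \frac{105}{W}\right)\right) = 428 \left(-386 + \left(\frac{249}{118} + \frac{105}{75}\right)\right) = 428 \left(-386 + \left(249 \cdot \frac{1}{118} + 105 \cdot \frac{1}{75}\right)\right) = 428 \left(-386 + \left(\frac{249}{118} + \frac{7}{5}\right)\right) = 428 \left(-386 + \frac{2071}{590}\right) = 428 \left(- \frac{225669}{590}\right) = - \frac{48293166}{295}$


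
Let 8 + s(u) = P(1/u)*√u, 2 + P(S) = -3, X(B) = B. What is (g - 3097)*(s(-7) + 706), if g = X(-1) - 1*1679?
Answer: -3334346 + 23885*I*√7 ≈ -3.3343e+6 + 63194.0*I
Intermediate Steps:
P(S) = -5 (P(S) = -2 - 3 = -5)
s(u) = -8 - 5*√u
g = -1680 (g = -1 - 1*1679 = -1 - 1679 = -1680)
(g - 3097)*(s(-7) + 706) = (-1680 - 3097)*((-8 - 5*I*√7) + 706) = -4777*((-8 - 5*I*√7) + 706) = -4777*(698 - 5*I*√7) = -3334346 + 23885*I*√7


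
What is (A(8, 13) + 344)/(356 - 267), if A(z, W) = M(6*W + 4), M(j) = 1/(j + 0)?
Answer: 28209/7298 ≈ 3.8653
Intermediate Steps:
M(j) = 1/j
A(z, W) = 1/(4 + 6*W) (A(z, W) = 1/(6*W + 4) = 1/(4 + 6*W))
(A(8, 13) + 344)/(356 - 267) = (1/(2*(2 + 3*13)) + 344)/(356 - 267) = (1/(2*(2 + 39)) + 344)/89 = ((½)/41 + 344)*(1/89) = ((½)*(1/41) + 344)*(1/89) = (1/82 + 344)*(1/89) = (28209/82)*(1/89) = 28209/7298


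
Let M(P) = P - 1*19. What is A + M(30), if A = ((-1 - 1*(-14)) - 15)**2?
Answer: 15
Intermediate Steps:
M(P) = -19 + P (M(P) = P - 19 = -19 + P)
A = 4 (A = ((-1 + 14) - 15)**2 = (13 - 15)**2 = (-2)**2 = 4)
A + M(30) = 4 + (-19 + 30) = 4 + 11 = 15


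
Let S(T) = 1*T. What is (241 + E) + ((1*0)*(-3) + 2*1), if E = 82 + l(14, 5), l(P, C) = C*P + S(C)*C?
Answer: 420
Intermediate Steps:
S(T) = T
l(P, C) = C² + C*P (l(P, C) = C*P + C*C = C*P + C² = C² + C*P)
E = 177 (E = 82 + 5*(5 + 14) = 82 + 5*19 = 82 + 95 = 177)
(241 + E) + ((1*0)*(-3) + 2*1) = (241 + 177) + ((1*0)*(-3) + 2*1) = 418 + (0*(-3) + 2) = 418 + (0 + 2) = 418 + 2 = 420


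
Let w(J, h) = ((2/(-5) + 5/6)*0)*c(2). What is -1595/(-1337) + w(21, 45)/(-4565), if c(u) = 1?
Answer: 1595/1337 ≈ 1.1930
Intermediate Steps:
w(J, h) = 0 (w(J, h) = ((2/(-5) + 5/6)*0)*1 = ((2*(-⅕) + 5*(⅙))*0)*1 = ((-⅖ + ⅚)*0)*1 = ((13/30)*0)*1 = 0*1 = 0)
-1595/(-1337) + w(21, 45)/(-4565) = -1595/(-1337) + 0/(-4565) = -1595*(-1/1337) + 0*(-1/4565) = 1595/1337 + 0 = 1595/1337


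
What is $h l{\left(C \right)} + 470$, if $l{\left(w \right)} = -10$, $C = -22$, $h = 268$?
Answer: $-2210$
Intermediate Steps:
$h l{\left(C \right)} + 470 = 268 \left(-10\right) + 470 = -2680 + 470 = -2210$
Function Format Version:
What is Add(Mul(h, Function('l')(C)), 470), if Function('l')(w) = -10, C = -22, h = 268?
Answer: -2210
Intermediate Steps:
Add(Mul(h, Function('l')(C)), 470) = Add(Mul(268, -10), 470) = Add(-2680, 470) = -2210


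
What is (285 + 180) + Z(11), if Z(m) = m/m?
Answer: 466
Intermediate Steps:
Z(m) = 1
(285 + 180) + Z(11) = (285 + 180) + 1 = 465 + 1 = 466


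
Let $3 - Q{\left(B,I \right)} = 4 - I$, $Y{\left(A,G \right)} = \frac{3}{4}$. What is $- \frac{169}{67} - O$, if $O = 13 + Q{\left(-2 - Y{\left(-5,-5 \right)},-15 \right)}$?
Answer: $\frac{32}{67} \approx 0.47761$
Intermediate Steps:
$Y{\left(A,G \right)} = \frac{3}{4}$ ($Y{\left(A,G \right)} = 3 \cdot \frac{1}{4} = \frac{3}{4}$)
$Q{\left(B,I \right)} = -1 + I$ ($Q{\left(B,I \right)} = 3 - \left(4 - I\right) = 3 + \left(-4 + I\right) = -1 + I$)
$O = -3$ ($O = 13 - 16 = -3$)
$- \frac{169}{67} - O = - \frac{169}{67} - -3 = \left(-169\right) \frac{1}{67} + 3 = - \frac{169}{67} + 3 = \frac{32}{67}$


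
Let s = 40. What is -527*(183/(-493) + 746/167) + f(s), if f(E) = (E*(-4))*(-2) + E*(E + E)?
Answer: 6593633/4843 ≈ 1361.5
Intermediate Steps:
f(E) = 2*E² + 8*E (f(E) = -4*E*(-2) + E*(2*E) = 8*E + 2*E² = 2*E² + 8*E)
-527*(183/(-493) + 746/167) + f(s) = -527*(183/(-493) + 746/167) + 2*40*(4 + 40) = -527*(183*(-1/493) + 746*(1/167)) + 2*40*44 = -527*(-183/493 + 746/167) + 3520 = -527*337217/82331 + 3520 = -10453727/4843 + 3520 = 6593633/4843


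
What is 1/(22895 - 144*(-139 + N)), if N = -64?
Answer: 1/52127 ≈ 1.9184e-5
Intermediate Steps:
1/(22895 - 144*(-139 + N)) = 1/(22895 - 144*(-139 - 64)) = 1/(22895 - 144*(-203)) = 1/(22895 + 29232) = 1/52127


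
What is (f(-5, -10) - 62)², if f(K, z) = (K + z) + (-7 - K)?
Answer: 6241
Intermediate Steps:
f(K, z) = -7 + z
(f(-5, -10) - 62)² = ((-7 - 10) - 62)² = (-17 - 62)² = (-79)² = 6241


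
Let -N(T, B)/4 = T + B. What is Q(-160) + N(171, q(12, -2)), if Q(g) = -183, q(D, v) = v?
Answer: -859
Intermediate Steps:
N(T, B) = -4*B - 4*T (N(T, B) = -4*(T + B) = -4*(B + T) = -4*B - 4*T)
Q(-160) + N(171, q(12, -2)) = -183 + (-4*(-2) - 4*171) = -183 + (8 - 684) = -183 - 676 = -859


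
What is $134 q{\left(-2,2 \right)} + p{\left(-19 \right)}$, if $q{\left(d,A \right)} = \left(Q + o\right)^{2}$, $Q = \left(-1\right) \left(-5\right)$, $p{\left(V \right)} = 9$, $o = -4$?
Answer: $143$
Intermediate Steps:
$Q = 5$
$q{\left(d,A \right)} = 1$ ($q{\left(d,A \right)} = \left(5 - 4\right)^{2} = 1^{2} = 1$)
$134 q{\left(-2,2 \right)} + p{\left(-19 \right)} = 134 \cdot 1 + 9 = 134 + 9 = 143$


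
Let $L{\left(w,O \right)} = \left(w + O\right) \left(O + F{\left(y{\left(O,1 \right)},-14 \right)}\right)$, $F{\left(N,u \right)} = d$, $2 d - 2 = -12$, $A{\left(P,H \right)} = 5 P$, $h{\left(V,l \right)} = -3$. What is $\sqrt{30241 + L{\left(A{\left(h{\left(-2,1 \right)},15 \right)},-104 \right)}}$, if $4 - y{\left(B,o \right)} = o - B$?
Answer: $2 \sqrt{10803} \approx 207.88$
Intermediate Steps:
$y{\left(B,o \right)} = 4 + B - o$ ($y{\left(B,o \right)} = 4 - \left(o - B\right) = 4 + \left(B - o\right) = 4 + B - o$)
$d = -5$ ($d = 1 + \frac{1}{2} \left(-12\right) = 1 - 6 = -5$)
$F{\left(N,u \right)} = -5$
$L{\left(w,O \right)} = \left(-5 + O\right) \left(O + w\right)$ ($L{\left(w,O \right)} = \left(w + O\right) \left(O - 5\right) = \left(O + w\right) \left(-5 + O\right) = \left(-5 + O\right) \left(O + w\right)$)
$\sqrt{30241 + L{\left(A{\left(h{\left(-2,1 \right)},15 \right)},-104 \right)}} = \sqrt{30241 - \left(-520 - 10816 + 109 \cdot 5 \left(-3\right)\right)} = \sqrt{30241 + \left(10816 + 520 - -75 - -1560\right)} = \sqrt{30241 + \left(10816 + 520 + 75 + 1560\right)} = \sqrt{30241 + 12971} = \sqrt{43212} = 2 \sqrt{10803}$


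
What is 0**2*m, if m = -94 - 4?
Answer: 0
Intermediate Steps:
m = -98
0**2*m = 0**2*(-98) = 0*(-98) = 0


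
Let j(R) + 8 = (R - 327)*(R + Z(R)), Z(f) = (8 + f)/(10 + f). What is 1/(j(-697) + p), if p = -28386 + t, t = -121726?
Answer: 687/386493160 ≈ 1.7775e-6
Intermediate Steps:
Z(f) = (8 + f)/(10 + f)
p = -150112 (p = -28386 - 121726 = -150112)
j(R) = -8 + (-327 + R)*(R + (8 + R)/(10 + R)) (j(R) = -8 + (R - 327)*(R + (8 + R)/(10 + R)) = -8 + (-327 + R)*(R + (8 + R)/(10 + R)))
1/(j(-697) + p) = 1/((-2696 + (-697)**3 - 3597*(-697) - 316*(-697)**2)/(10 - 697) - 150112) = 1/((-2696 - 338608873 + 2507109 - 316*485809)/(-687) - 150112) = 1/(-(-2696 - 338608873 + 2507109 - 153515644)/687 - 150112) = 1/(-1/687*(-489620104) - 150112) = 1/(489620104/687 - 150112) = 1/(386493160/687) = 687/386493160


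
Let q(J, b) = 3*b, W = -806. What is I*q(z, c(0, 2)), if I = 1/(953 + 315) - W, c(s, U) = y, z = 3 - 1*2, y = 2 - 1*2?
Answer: 0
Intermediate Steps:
y = 0 (y = 2 - 2 = 0)
z = 1 (z = 3 - 2 = 1)
c(s, U) = 0
I = 1022009/1268 (I = 1/(953 + 315) - 1*(-806) = 1/1268 + 806 = 1022009/1268 ≈ 806.00)
I*q(z, c(0, 2)) = 1022009*(3*0)/1268 = (1022009/1268)*0 = 0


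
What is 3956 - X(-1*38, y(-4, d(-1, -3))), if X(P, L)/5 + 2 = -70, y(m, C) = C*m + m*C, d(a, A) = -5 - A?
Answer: 4316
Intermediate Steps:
y(m, C) = 2*C*m (y(m, C) = C*m + C*m = 2*C*m)
X(P, L) = -360 (X(P, L) = -10 + 5*(-70) = -10 - 350 = -360)
3956 - X(-1*38, y(-4, d(-1, -3))) = 3956 - 1*(-360) = 3956 + 360 = 4316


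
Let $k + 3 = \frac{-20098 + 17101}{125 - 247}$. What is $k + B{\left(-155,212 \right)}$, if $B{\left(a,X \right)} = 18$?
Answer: $\frac{4827}{122} \approx 39.566$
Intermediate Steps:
$k = \frac{2631}{122}$ ($k = -3 + \frac{-20098 + 17101}{125 - 247} = -3 - \frac{2997}{-122} = -3 - - \frac{2997}{122} = -3 + \frac{2997}{122} = \frac{2631}{122} \approx 21.566$)
$k + B{\left(-155,212 \right)} = \frac{2631}{122} + 18 = \frac{4827}{122}$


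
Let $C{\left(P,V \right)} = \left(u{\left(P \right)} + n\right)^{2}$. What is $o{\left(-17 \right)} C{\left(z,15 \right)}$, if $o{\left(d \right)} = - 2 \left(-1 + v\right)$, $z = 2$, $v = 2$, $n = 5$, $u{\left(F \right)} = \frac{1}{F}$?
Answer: $- \frac{121}{2} \approx -60.5$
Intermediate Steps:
$C{\left(P,V \right)} = \left(5 + \frac{1}{P}\right)^{2}$ ($C{\left(P,V \right)} = \left(\frac{1}{P} + 5\right)^{2} = \left(5 + \frac{1}{P}\right)^{2}$)
$o{\left(d \right)} = -2$ ($o{\left(d \right)} = - 2 \left(-1 + 2\right) = \left(-2\right) 1 = -2$)
$o{\left(-17 \right)} C{\left(z,15 \right)} = - 2 \frac{\left(1 + 5 \cdot 2\right)^{2}}{4} = - 2 \frac{\left(1 + 10\right)^{2}}{4} = - 2 \frac{11^{2}}{4} = - 2 \cdot \frac{1}{4} \cdot 121 = \left(-2\right) \frac{121}{4} = - \frac{121}{2}$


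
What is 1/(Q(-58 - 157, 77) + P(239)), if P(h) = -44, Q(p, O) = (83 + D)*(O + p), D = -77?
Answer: -1/872 ≈ -0.0011468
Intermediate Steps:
Q(p, O) = 6*O + 6*p (Q(p, O) = (83 - 77)*(O + p) = 6*(O + p) = 6*O + 6*p)
1/(Q(-58 - 157, 77) + P(239)) = 1/((6*77 + 6*(-58 - 157)) - 44) = 1/((462 + 6*(-215)) - 44) = 1/((462 - 1290) - 44) = 1/(-828 - 44) = 1/(-872) = -1/872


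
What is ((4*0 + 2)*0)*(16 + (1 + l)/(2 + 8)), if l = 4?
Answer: 0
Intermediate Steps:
((4*0 + 2)*0)*(16 + (1 + l)/(2 + 8)) = ((4*0 + 2)*0)*(16 + (1 + 4)/(2 + 8)) = ((0 + 2)*0)*(16 + 5/10) = (2*0)*(16 + 5*(1/10)) = 0*(16 + 1/2) = 0*(33/2) = 0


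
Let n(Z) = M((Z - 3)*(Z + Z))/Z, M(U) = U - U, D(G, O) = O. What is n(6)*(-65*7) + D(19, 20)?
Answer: 20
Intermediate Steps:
M(U) = 0
n(Z) = 0 (n(Z) = 0/Z = 0)
n(6)*(-65*7) + D(19, 20) = 0*(-65*7) + 20 = 0*(-455) + 20 = 0 + 20 = 20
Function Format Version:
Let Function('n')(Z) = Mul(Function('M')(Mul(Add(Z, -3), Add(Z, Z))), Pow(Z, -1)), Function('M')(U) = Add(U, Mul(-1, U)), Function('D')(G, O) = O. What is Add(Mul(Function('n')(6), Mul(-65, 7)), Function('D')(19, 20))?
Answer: 20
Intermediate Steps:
Function('M')(U) = 0
Function('n')(Z) = 0 (Function('n')(Z) = Mul(0, Pow(Z, -1)) = 0)
Add(Mul(Function('n')(6), Mul(-65, 7)), Function('D')(19, 20)) = Add(Mul(0, Mul(-65, 7)), 20) = Add(Mul(0, -455), 20) = Add(0, 20) = 20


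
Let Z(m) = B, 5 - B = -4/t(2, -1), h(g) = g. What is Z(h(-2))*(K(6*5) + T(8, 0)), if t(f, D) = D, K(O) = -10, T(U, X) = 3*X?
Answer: -10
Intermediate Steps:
B = 1 (B = 5 - (-4)/(-1) = 5 - (-4)*(-1) = 5 - 1*4 = 5 - 4 = 1)
Z(m) = 1
Z(h(-2))*(K(6*5) + T(8, 0)) = 1*(-10 + 3*0) = 1*(-10 + 0) = 1*(-10) = -10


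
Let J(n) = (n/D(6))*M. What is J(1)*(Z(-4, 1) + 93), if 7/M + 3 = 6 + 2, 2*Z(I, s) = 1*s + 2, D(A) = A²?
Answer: 147/40 ≈ 3.6750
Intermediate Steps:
Z(I, s) = 1 + s/2 (Z(I, s) = (1*s + 2)/2 = (s + 2)/2 = (2 + s)/2 = 1 + s/2)
M = 7/5 (M = 7/(-3 + (6 + 2)) = 7/(-3 + 8) = 7/5 ≈ 1.4000)
J(n) = 7*n/180 (J(n) = (n/(6²))*(7/5) = (n/36)*(7/5) = 7*n/180)
J(1)*(Z(-4, 1) + 93) = ((7/180)*1)*((1 + (½)*1) + 93) = 7*((1 + ½) + 93)/180 = 7*(3/2 + 93)/180 = (7/180)*(189/2) = 147/40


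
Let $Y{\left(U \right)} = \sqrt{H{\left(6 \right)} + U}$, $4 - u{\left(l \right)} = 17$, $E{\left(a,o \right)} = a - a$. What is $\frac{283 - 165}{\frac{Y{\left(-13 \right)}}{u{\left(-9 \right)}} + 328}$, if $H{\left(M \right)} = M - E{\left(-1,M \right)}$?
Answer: $\frac{6540976}{18181703} + \frac{1534 i \sqrt{7}}{18181703} \approx 0.35976 + 0.00022322 i$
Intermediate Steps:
$E{\left(a,o \right)} = 0$
$u{\left(l \right)} = -13$ ($u{\left(l \right)} = 4 - 17 = -13$)
$H{\left(M \right)} = M$ ($H{\left(M \right)} = M - 0 = M + 0 = M$)
$Y{\left(U \right)} = \sqrt{6 + U}$
$\frac{283 - 165}{\frac{Y{\left(-13 \right)}}{u{\left(-9 \right)}} + 328} = \frac{283 - 165}{\frac{\sqrt{6 - 13}}{-13} + 328} = \frac{118}{\sqrt{-7} \left(- \frac{1}{13}\right) + 328} = \frac{118}{i \sqrt{7} \left(- \frac{1}{13}\right) + 328} = \frac{118}{- \frac{i \sqrt{7}}{13} + 328} = \frac{118}{328 - \frac{i \sqrt{7}}{13}}$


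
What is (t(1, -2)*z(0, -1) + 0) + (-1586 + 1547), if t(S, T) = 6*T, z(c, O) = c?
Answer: -39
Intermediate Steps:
(t(1, -2)*z(0, -1) + 0) + (-1586 + 1547) = ((6*(-2))*0 + 0) + (-1586 + 1547) = (-12*0 + 0) - 39 = (0 + 0) - 39 = 0 - 39 = -39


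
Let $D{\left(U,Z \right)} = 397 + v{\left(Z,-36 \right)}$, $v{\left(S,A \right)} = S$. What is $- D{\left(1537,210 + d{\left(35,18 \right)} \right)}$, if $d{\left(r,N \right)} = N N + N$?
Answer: $-949$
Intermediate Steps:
$d{\left(r,N \right)} = N + N^{2}$ ($d{\left(r,N \right)} = N^{2} + N = N + N^{2}$)
$D{\left(U,Z \right)} = 397 + Z$
$- D{\left(1537,210 + d{\left(35,18 \right)} \right)} = - (397 + \left(210 + 18 \left(1 + 18\right)\right)) = - (397 + \left(210 + 18 \cdot 19\right)) = - (397 + \left(210 + 342\right)) = - (397 + 552) = \left(-1\right) 949 = -949$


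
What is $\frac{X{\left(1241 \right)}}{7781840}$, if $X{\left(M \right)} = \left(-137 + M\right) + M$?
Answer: $\frac{469}{1556368} \approx 0.00030134$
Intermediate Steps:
$X{\left(M \right)} = -137 + 2 M$
$\frac{X{\left(1241 \right)}}{7781840} = \frac{-137 + 2 \cdot 1241}{7781840} = \left(-137 + 2482\right) \frac{1}{7781840} = 2345 \cdot \frac{1}{7781840} = \frac{469}{1556368}$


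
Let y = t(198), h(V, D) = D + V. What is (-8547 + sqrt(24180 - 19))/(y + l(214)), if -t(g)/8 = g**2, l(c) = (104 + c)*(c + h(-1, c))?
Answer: 2849/59282 - sqrt(24161)/177846 ≈ 0.047184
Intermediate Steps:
l(c) = (-1 + 2*c)*(104 + c) (l(c) = (104 + c)*(c + (c - 1)) = (104 + c)*(c + (-1 + c)) = (104 + c)*(-1 + 2*c) = (-1 + 2*c)*(104 + c))
t(g) = -8*g**2
y = -313632 (y = -8*198**2 = -8*39204 = -313632)
(-8547 + sqrt(24180 - 19))/(y + l(214)) = (-8547 + sqrt(24180 - 19))/(-313632 + (-104 + 2*214**2 + 207*214)) = (-8547 + sqrt(24161))/(-313632 + (-104 + 2*45796 + 44298)) = (-8547 + sqrt(24161))/(-313632 + (-104 + 91592 + 44298)) = (-8547 + sqrt(24161))/(-313632 + 135786) = (-8547 + sqrt(24161))/(-177846) = (-8547 + sqrt(24161))*(-1/177846) = 2849/59282 - sqrt(24161)/177846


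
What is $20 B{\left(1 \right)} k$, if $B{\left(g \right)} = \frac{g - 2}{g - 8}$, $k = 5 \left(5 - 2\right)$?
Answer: $\frac{300}{7} \approx 42.857$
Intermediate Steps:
$k = 15$ ($k = 5 \cdot 3 = 15$)
$B{\left(g \right)} = \frac{-2 + g}{-8 + g}$
$20 B{\left(1 \right)} k = 20 \frac{-2 + 1}{-8 + 1} \cdot 15 = 20 \frac{1}{-7} \left(-1\right) 15 = 20 \left(\left(- \frac{1}{7}\right) \left(-1\right)\right) 15 = 20 \cdot \frac{1}{7} \cdot 15 = \frac{20}{7} \cdot 15 = \frac{300}{7}$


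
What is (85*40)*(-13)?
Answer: -44200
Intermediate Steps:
(85*40)*(-13) = 3400*(-13) = -44200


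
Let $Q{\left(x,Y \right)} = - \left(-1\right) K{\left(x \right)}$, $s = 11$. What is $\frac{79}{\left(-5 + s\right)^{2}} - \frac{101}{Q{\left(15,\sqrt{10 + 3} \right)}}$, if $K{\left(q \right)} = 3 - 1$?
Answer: $- \frac{1739}{36} \approx -48.306$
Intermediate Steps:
$K{\left(q \right)} = 2$
$Q{\left(x,Y \right)} = 2$ ($Q{\left(x,Y \right)} = - \left(-1\right) 2 = \left(-1\right) \left(-2\right) = 2$)
$\frac{79}{\left(-5 + s\right)^{2}} - \frac{101}{Q{\left(15,\sqrt{10 + 3} \right)}} = \frac{79}{\left(-5 + 11\right)^{2}} - \frac{101}{2} = \frac{79}{6^{2}} - \frac{101}{2} = \frac{79}{36} - \frac{101}{2} = - \frac{1739}{36}$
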